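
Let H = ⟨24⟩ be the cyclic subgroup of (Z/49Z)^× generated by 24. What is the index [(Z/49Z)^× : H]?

1

The order of 24 must divide φ(49) = φ(7^2) = 7·(7−1) = 42 = 2 · 3 · 7.
Divisors of 42: 1, 2, 3, 6, 7, 14, 21, 42.
Evaluate successive powers at the divisors of 42:
24^1 ≡ 24 (mod 49)
24^2 ≡ 37 (mod 49)
24^3 ≡ 6 (mod 49)
24^6 ≡ 36 (mod 49)
24^7 ≡ 31 (mod 49)
24^14 ≡ 30 (mod 49)
24^21 ≡ 48 (mod 49)
24^42 ≡ 1 (mod 49) ✓
The order of 24 is 42, so the subgroup it generates has 42 elements.
Index = |(Z/49Z)^×| / |⟨24⟩| = 42 / 42 = 1.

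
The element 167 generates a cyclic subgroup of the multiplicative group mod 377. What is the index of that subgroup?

4

ord(167) | φ(377) = φ(13·29) = (13−1)·(29−1) = 12·28 = 336 = 2^4 · 3 · 7.
Divisors of 336: 1, 2, 3, 4, 6, 7, 8, 12, 14, 16, 21, 24, 28, 42, 48, 56, 84, 112, 168, 336.
Check 167^d mod 377 for each divisor in increasing order:
167^1 ≡ 167 (mod 377)
167^2 ≡ 368 (mod 377)
167^3 ≡ 5 (mod 377)
167^4 ≡ 81 (mod 377)
167^6 ≡ 25 (mod 377)
167^7 ≡ 28 (mod 377)
167^8 ≡ 152 (mod 377)
167^12 ≡ 248 (mod 377)
167^14 ≡ 30 (mod 377)
167^16 ≡ 107 (mod 377)
167^21 ≡ 86 (mod 377)
167^24 ≡ 53 (mod 377)
167^28 ≡ 146 (mod 377)
167^42 ≡ 233 (mod 377)
167^48 ≡ 170 (mod 377)
167^56 ≡ 204 (mod 377)
167^84 ≡ 1 (mod 377) ✓
The order of 167 is 84, so the subgroup it generates has 84 elements.
The index is φ(377) / ord(167) = 336 / 84 = 4.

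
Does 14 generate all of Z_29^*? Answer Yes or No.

Yes

φ(29) = 29 − 1 = 28 = 2^2 · 7.
Test 14^(28/q) mod 29 for each prime factor q of 28:
14^14 ≡ 28 (mod 29)  [q = 2: ≢ 1 ✓]
14^4 ≡ 20 (mod 29)  [q = 7: ≢ 1 ✓]
None equal 1, so ord_29(14) = 28: 14 is a primitive root.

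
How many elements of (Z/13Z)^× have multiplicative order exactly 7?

φ(13) = 13 − 1 = 12 = 2^2 · 3.
(Z/13Z)^× is cyclic (|G| = 12); a cyclic group of order m has exactly φ(d) elements of each order d | m, and none otherwise.
Since 7 ∤ 12, the count is 0.

0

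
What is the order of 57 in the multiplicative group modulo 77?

Since 57 ∈ (Z/77Z)^×, its order divides φ(77) = φ(7·11) = (7−1)·(11−1) = 6·10 = 60 = 2^2 · 3 · 5.
Divisors of 60: 1, 2, 3, 4, 5, 6, 10, 12, 15, 20, 30, 60.
Check 57^d mod 77 for each divisor in increasing order:
57^1 ≡ 57 (mod 77)
57^2 ≡ 15 (mod 77)
57^3 ≡ 8 (mod 77)
57^4 ≡ 71 (mod 77)
57^5 ≡ 43 (mod 77)
57^6 ≡ 64 (mod 77)
57^10 ≡ 1 (mod 77) ✓
So ord_77(57) = 10.

10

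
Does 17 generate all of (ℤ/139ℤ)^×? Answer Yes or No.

Yes

φ(139) = 139 − 1 = 138 = 2 · 3 · 23.
17 is a primitive root mod 139 iff 17^(φ(139)/q) ≢ 1 for every prime q | φ(139), i.e. q ∈ {2, 3, 23}.
17^69 ≡ 138 (mod 139)  [q = 2: ≢ 1 ✓]
17^46 ≡ 42 (mod 139)  [q = 3: ≢ 1 ✓]
17^6 ≡ 80 (mod 139)  [q = 23: ≢ 1 ✓]
Every test exponent gives a nontrivial residue, hence 17 generates the full group.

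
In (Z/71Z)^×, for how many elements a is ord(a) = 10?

4

φ(71) = 71 − 1 = 70 = 2 · 5 · 7.
(Z/71Z)^× is cyclic (|G| = 70); a cyclic group of order m has exactly φ(d) elements of each order d | m, and none otherwise.
10 = 2 · 5 divides 70, and φ(10) = 4.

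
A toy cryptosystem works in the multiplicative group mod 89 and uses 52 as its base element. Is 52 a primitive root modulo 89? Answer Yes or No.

φ(89) = 89 − 1 = 88 = 2^3 · 11.
52 is a primitive root mod 89 iff 52^(φ(89)/q) ≢ 1 for every prime q | φ(89), i.e. q ∈ {2, 11}.
52^44 ≡ 88 (mod 89)  [q = 2: ≢ 1 ✓]
52^8 ≡ 1 (mod 89)  [q = 11: ≡ 1 ✗]
The check at q = 11 fails, so 52 generates a proper subgroup.

No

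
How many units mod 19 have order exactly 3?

2

φ(19) = 19 − 1 = 18 = 2 · 3^2.
(Z/19Z)^× is cyclic (|G| = 18); a cyclic group of order m has exactly φ(d) elements of each order d | m, and none otherwise.
3 | 18, and φ(3) = 3 − 1 = 2.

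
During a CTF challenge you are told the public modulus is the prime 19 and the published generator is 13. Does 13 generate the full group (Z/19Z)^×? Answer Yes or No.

Yes

φ(19) = 19 − 1 = 18 = 2 · 3^2.
An element g generates (Z/19Z)^× iff g^(18/q) ≢ 1 (mod 19) for each prime q ∈ {2, 3}.
13^9 ≡ 18 (mod 19)  [q = 2: ≢ 1 ✓]
13^6 ≡ 11 (mod 19)  [q = 3: ≢ 1 ✓]
Every test exponent gives a nontrivial residue, hence 13 generates the full group.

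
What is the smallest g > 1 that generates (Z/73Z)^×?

φ(73) = 73 − 1 = 72 = 2^3 · 3^2.
Test candidates g = 2, 3, … against the prime factors q ∈ {2, 3} of φ(73): g is a generator iff g^(72/q) ≢ 1 for every such q.
g = 2: 2^36 ≡ 1 — hits 1, so not a primitive root.
g = 3: 3^36 ≡ 1 — hits 1, so not a primitive root.
g = 4: 4^36 ≡ 1 — hits 1, so not a primitive root.
g = 5: 5^36 ≡ 72; 5^24 ≡ 8 — none is 1, so 5 is a primitive root.
Hence the least primitive root of 73 is 5.

5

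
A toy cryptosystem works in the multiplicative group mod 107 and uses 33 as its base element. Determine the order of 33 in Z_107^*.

53

ord(33) | φ(107) = 107 − 1 = 106 = 2 · 53.
Divisors of 106: 1, 2, 53, 106.
Compute 33^d (mod 107) for the divisors d until we hit 1:
33^1 ≡ 33 (mod 107)
33^2 ≡ 19 (mod 107)
33^53 ≡ 1 (mod 107) ✓
Hence ord(33) = 53.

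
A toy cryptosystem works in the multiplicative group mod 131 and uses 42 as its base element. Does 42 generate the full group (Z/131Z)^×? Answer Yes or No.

No

φ(131) = 131 − 1 = 130 = 2 · 5 · 13.
An element g generates (Z/131Z)^× iff g^(130/q) ≢ 1 (mod 131) for each prime q ∈ {2, 5, 13}.
42^65 ≡ 130 (mod 131)  [q = 2: ≢ 1 ✓]
42^26 ≡ 89 (mod 131)  [q = 5: ≢ 1 ✓]
42^10 ≡ 1 (mod 131)  [q = 13: ≡ 1 ✗]
Since 42^10 ≡ 1, the order of 42 divides 10 < 130, so 42 is not a primitive root.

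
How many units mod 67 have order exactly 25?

0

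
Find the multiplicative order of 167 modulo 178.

Since 167 ∈ (Z/178Z)^×, its order divides φ(178) = φ(2)·φ(89) = 1·88 = 88 = 2^3 · 11.
Divisors of 88: 1, 2, 4, 8, 11, 22, 44, 88.
Check 167^d mod 178 for each divisor in increasing order:
167^1 ≡ 167 (mod 178)
167^2 ≡ 121 (mod 178)
167^4 ≡ 45 (mod 178)
167^8 ≡ 67 (mod 178)
167^11 ≡ 1 (mod 178) ✓
The smallest such exponent is 11, so the order of 167 is 11.

11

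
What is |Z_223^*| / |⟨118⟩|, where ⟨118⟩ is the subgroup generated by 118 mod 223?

The order of 118 must divide φ(223) = 223 − 1 = 222 = 2 · 3 · 37.
Divisors of 222: 1, 2, 3, 6, 37, 74, 111, 222.
Test each divisor d:
118^1 ≡ 118
118^2 ≡ 98
118^3 ≡ 191
118^6 ≡ 132
118^37 ≡ 222
118^74 ≡ 1
Thus |⟨118⟩| = ord(118) = 74.
[(Z/223Z)^× : ⟨118⟩] = 222/74 = 3.

3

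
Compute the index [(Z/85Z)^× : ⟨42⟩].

8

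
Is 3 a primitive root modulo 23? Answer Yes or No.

φ(23) = 23 − 1 = 22 = 2 · 11.
Test 3^(22/q) mod 23 for each prime factor q of 22:
3^11 ≡ 1 (mod 23)  [q = 2: ≡ 1 ✗]
3^2 ≡ 9 (mod 23)  [q = 11: ≢ 1 ✓]
3^11 ≡ 1 shows ord(3) | 11, strictly less than φ(23); not a primitive root.

No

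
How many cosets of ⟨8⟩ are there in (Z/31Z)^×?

6

By Lagrange's theorem, ord_31(8) divides φ(31) = 31 − 1 = 30 = 2 · 3 · 5.
Divisors of 30: 1, 2, 3, 5, 6, 10, 15, 30.
Evaluate successive powers at the divisors of 30:
8^1 ≡ 8
8^2 ≡ 2
8^3 ≡ 16
8^5 ≡ 1
The order of 8 is 5, so the subgroup it generates has 5 elements.
The index is φ(31) / ord(8) = 30 / 5 = 6.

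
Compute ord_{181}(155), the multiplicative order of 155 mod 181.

ord(155) | φ(181) = 181 − 1 = 180 = 2^2 · 3^2 · 5.
Divisors of 180: 1, 2, 3, 4, 5, 6, 9, 10, 12, 15, 18, 20, 30, 36, 45, 60, 90, 180.
Compute 155^d (mod 181) for the divisors d until we hit 1:
155^1 ≡ 155 (mod 181)
155^2 ≡ 133 (mod 181)
155^3 ≡ 162 (mod 181)
155^4 ≡ 132 (mod 181)
155^5 ≡ 7 (mod 181)
155^6 ≡ 180 (mod 181)
155^9 ≡ 19 (mod 181)
155^10 ≡ 49 (mod 181)
155^12 ≡ 1 (mod 181) ✓
The smallest such exponent is 12, so the order of 155 is 12.

12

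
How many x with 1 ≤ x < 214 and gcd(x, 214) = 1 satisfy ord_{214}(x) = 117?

φ(214) = φ(2)·φ(107) = 1·106 = 106 = 2 · 53.
(Z/214Z)^× is cyclic (|G| = 106); a cyclic group of order m has exactly φ(d) elements of each order d | m, and none otherwise.
117 does not divide 106, so no element of (Z/214Z)^× has order 117.

0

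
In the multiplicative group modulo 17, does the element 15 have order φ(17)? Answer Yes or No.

φ(17) = 17 − 1 = 16 = 2^4.
An element g generates (Z/17Z)^× iff g^(16/q) ≢ 1 (mod 17) for each prime q ∈ {2}.
15^8 ≡ 1 (mod 17)  [q = 2: ≡ 1 ✗]
The check at q = 2 fails, so 15 generates a proper subgroup.

No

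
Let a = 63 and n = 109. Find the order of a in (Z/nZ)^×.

3

Since 63 ∈ (Z/109Z)^×, its order divides φ(109) = 109 − 1 = 108 = 2^2 · 3^3.
Divisors of 108: 1, 2, 3, 4, 6, 9, 12, 18, 27, 36, 54, 108.
Check 63^d mod 109 for each divisor in increasing order:
63^1 ≡ 63
63^2 ≡ 45
63^3 ≡ 1
So ord_109(63) = 3.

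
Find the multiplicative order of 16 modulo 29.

Since 16 ∈ (Z/29Z)^×, its order divides φ(29) = 29 − 1 = 28 = 2^2 · 7.
Divisors of 28: 1, 2, 4, 7, 14, 28.
Evaluate successive powers at the divisors of 28:
16^1 ≡ 16
16^2 ≡ 24
16^4 ≡ 25
16^7 ≡ 1
The smallest such exponent is 7, so the order of 16 is 7.

7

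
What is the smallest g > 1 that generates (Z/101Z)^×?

φ(101) = 101 − 1 = 100 = 2^2 · 5^2.
g is a primitive root iff g^(100/q) ≢ 1 (mod 101) for each prime q ∈ {2, 5}.
g = 2: 2^50 ≡ 100; 2^20 ≡ 95 — none is 1, so 2 is a primitive root.
So 2 is the smallest generator of (Z/101Z)^×.

2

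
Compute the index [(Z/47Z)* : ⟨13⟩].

The order of 13 must divide φ(47) = 47 − 1 = 46 = 2 · 23.
Divisors of 46: 1, 2, 23, 46.
Evaluate successive powers at the divisors of 46:
13^1 ≡ 13 (mod 47)
13^2 ≡ 28 (mod 47)
13^23 ≡ 46 (mod 47)
13^46 ≡ 1 (mod 47) ✓
So ord_47(13) = 46, hence |⟨13⟩| = 46.
Index = |(Z/47Z)^×| / |⟨13⟩| = 46 / 46 = 1.

1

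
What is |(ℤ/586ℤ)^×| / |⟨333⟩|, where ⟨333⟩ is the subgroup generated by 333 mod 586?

4

The order of 333 must divide φ(586) = φ(2)·φ(293) = 1·292 = 292 = 2^2 · 73.
Divisors of 292: 1, 2, 4, 73, 146, 292.
Test each divisor d:
333^1 ≡ 333
333^2 ≡ 135
333^4 ≡ 59
333^73 ≡ 1
The order of 333 is 73, so the subgroup it generates has 73 elements.
The index is φ(586) / ord(333) = 292 / 73 = 4.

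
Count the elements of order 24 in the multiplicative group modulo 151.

φ(151) = 151 − 1 = 150 = 2 · 3 · 5^2.
In a cyclic group of order 150, there are φ(d) elements of order d for each divisor d of 150, and zero for non-divisors.
Since 24 ∤ 150, the count is 0.

0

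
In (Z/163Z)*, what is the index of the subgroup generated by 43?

2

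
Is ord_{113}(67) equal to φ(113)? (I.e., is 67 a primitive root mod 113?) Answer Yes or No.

φ(113) = 113 − 1 = 112 = 2^4 · 7.
It suffices to check that the order of 67 is not a proper divisor of 112: compute 67^(112/q) for q ∈ {2, 7}.
67^56 ≡ 112 (mod 113)  [q = 2: ≢ 1 ✓]
67^16 ≡ 106 (mod 113)  [q = 7: ≢ 1 ✓]
None equal 1, so ord_113(67) = 112: 67 is a primitive root.

Yes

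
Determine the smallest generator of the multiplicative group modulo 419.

2

φ(419) = 419 − 1 = 418 = 2 · 11 · 19.
g is a primitive root iff g^(418/q) ≢ 1 (mod 419) for each prime q ∈ {2, 11, 19}.
g = 2: 2^209 ≡ 418; 2^38 ≡ 334; 2^22 ≡ 114 — none is 1, so 2 is a primitive root.
Hence the least primitive root of 419 is 2.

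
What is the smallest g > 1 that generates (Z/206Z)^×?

5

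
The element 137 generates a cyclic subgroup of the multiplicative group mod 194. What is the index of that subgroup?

1

Since 137 ∈ (Z/194Z)^×, its order divides φ(194) = φ(2)·φ(97) = 1·96 = 96 = 2^5 · 3.
Divisors of 96: 1, 2, 3, 4, 6, 8, 12, 16, 24, 32, 48, 96.
Evaluate successive powers at the divisors of 96:
137^1 ≡ 137
137^2 ≡ 145
137^3 ≡ 77
137^4 ≡ 73
137^6 ≡ 109
137^8 ≡ 91
137^12 ≡ 47
137^16 ≡ 133
137^24 ≡ 75
137^32 ≡ 35
137^48 ≡ 193
137^96 ≡ 1
The order of 137 is 96, so the subgroup it generates has 96 elements.
[(Z/194Z)^× : ⟨137⟩] = 96/96 = 1.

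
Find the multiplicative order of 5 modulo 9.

By Lagrange's theorem, ord_9(5) divides φ(9) = φ(3^2) = 3·(3−1) = 6 = 2 · 3.
Divisors of 6: 1, 2, 3, 6.
Evaluate successive powers at the divisors of 6:
5^1 ≡ 5
5^2 ≡ 7
5^3 ≡ 8
5^6 ≡ 1
The smallest such exponent is 6, so the order of 5 is 6.

6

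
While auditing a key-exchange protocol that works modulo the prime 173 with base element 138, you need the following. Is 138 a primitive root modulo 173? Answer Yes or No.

No

φ(173) = 173 − 1 = 172 = 2^2 · 43.
An element g generates (Z/173Z)^× iff g^(172/q) ≢ 1 (mod 173) for each prime q ∈ {2, 43}.
138^86 ≡ 1 (mod 173)  [q = 2: ≡ 1 ✗]
138^4 ≡ 23 (mod 173)  [q = 43: ≢ 1 ✓]
The check at q = 2 fails, so 138 generates a proper subgroup.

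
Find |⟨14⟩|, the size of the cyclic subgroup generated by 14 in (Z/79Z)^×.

26

The order of 14 must divide φ(79) = 79 − 1 = 78 = 2 · 3 · 13.
Divisors of 78: 1, 2, 3, 6, 13, 26, 39, 78.
Test each divisor d:
14^1 ≡ 14 (mod 79)
14^2 ≡ 38 (mod 79)
14^3 ≡ 58 (mod 79)
14^6 ≡ 46 (mod 79)
14^13 ≡ 78 (mod 79)
14^26 ≡ 1 (mod 79) ✓
The smallest such exponent is 26, so the order of 14 is 26.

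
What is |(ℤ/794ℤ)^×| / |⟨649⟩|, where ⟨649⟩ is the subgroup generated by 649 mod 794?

9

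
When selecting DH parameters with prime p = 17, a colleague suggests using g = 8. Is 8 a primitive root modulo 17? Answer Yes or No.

No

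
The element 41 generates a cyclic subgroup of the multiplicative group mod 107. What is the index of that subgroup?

2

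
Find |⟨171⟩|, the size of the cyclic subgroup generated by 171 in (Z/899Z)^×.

140

Since 171 ∈ (Z/899Z)^×, its order divides φ(899) = φ(29·31) = (29−1)·(31−1) = 28·30 = 840 = 2^3 · 3 · 5 · 7.
Divisors of 840: 1, 2, 3, 4, 5, 6, 7, 8, 10, 12, 14, 15, 20, 21, 24, 28, 30, 35, 40, 42, 56, 60, 70, 84, 105, 120, 140, 168, 210, 280, 420, 840.
Compute 171^d (mod 899) for the divisors d until we hit 1:
171^1 ≡ 171
171^2 ≡ 473
171^3 ≡ 872
171^4 ≡ 777
171^5 ≡ 714
171^6 ≡ 729
171^7 ≡ 597
171^8 ≡ 500
171^10 ≡ 63
171^12 ≡ 132
171^14 ≡ 405
171^15 ≡ 32
171^20 ≡ 373
171^21 ≡ 853
171^24 ≡ 343
171^28 ≡ 407
171^30 ≡ 125
171^35 ≡ 249
171^40 ≡ 683
171^42 ≡ 318
171^56 ≡ 233
171^60 ≡ 342
171^70 ≡ 869
171^84 ≡ 436
171^105 ≡ 621
171^120 ≡ 94
171^140 ≡ 1
So ord_899(171) = 140.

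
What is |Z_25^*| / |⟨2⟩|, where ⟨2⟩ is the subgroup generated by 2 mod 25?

1

By Lagrange's theorem, ord_25(2) divides φ(25) = φ(5^2) = 5·(5−1) = 20 = 2^2 · 5.
Divisors of 20: 1, 2, 4, 5, 10, 20.
Evaluate successive powers at the divisors of 20:
2^1 ≡ 2 (mod 25)
2^2 ≡ 4 (mod 25)
2^4 ≡ 16 (mod 25)
2^5 ≡ 7 (mod 25)
2^10 ≡ 24 (mod 25)
2^20 ≡ 1 (mod 25) ✓
Thus |⟨2⟩| = ord(2) = 20.
[(Z/25Z)^× : ⟨2⟩] = 20/20 = 1.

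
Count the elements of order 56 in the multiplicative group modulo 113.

φ(113) = 113 − 1 = 112 = 2^4 · 7.
(Z/113Z)^× is cyclic (|G| = 112); a cyclic group of order m has exactly φ(d) elements of each order d | m, and none otherwise.
56 = 2^3 · 7 divides 112, and φ(56) = 24.

24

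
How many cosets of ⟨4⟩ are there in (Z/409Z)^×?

ord(4) | φ(409) = 409 − 1 = 408 = 2^3 · 3 · 17.
Divisors of 408: 1, 2, 3, 4, 6, 8, 12, 17, 24, 34, 51, 68, 102, 136, 204, 408.
Test each divisor d:
4^1 ≡ 4 (mod 409)
4^2 ≡ 16 (mod 409)
4^3 ≡ 64 (mod 409)
4^4 ≡ 256 (mod 409)
4^6 ≡ 6 (mod 409)
4^8 ≡ 96 (mod 409)
4^12 ≡ 36 (mod 409)
4^17 ≡ 54 (mod 409)
4^24 ≡ 69 (mod 409)
4^34 ≡ 53 (mod 409)
4^51 ≡ 408 (mod 409)
4^68 ≡ 355 (mod 409)
4^102 ≡ 1 (mod 409) ✓
Thus |⟨4⟩| = ord(4) = 102.
The index is φ(409) / ord(4) = 408 / 102 = 4.

4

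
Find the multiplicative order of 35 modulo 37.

ord(35) | φ(37) = 37 − 1 = 36 = 2^2 · 3^2.
Divisors of 36: 1, 2, 3, 4, 6, 9, 12, 18, 36.
Compute 35^d (mod 37) for the divisors d until we hit 1:
35^1 ≡ 35
35^2 ≡ 4
35^3 ≡ 29
35^4 ≡ 16
35^6 ≡ 27
35^9 ≡ 6
35^12 ≡ 26
35^18 ≡ 36
35^36 ≡ 1
The smallest such exponent is 36, so the order of 35 is 36.

36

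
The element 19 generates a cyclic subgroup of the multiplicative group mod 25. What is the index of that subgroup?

The order of 19 must divide φ(25) = φ(5^2) = 5·(5−1) = 20 = 2^2 · 5.
Divisors of 20: 1, 2, 4, 5, 10, 20.
Compute 19^d (mod 25) for the divisors d until we hit 1:
19^1 ≡ 19
19^2 ≡ 11
19^4 ≡ 21
19^5 ≡ 24
19^10 ≡ 1
So ord_25(19) = 10, hence |⟨19⟩| = 10.
[(Z/25Z)^× : ⟨19⟩] = 20/10 = 2.

2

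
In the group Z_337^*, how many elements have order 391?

0

φ(337) = 337 − 1 = 336 = 2^4 · 3 · 7.
In a cyclic group of order 336, there are φ(d) elements of order d for each divisor d of 336, and zero for non-divisors.
Since 391 ∤ 336, the count is 0.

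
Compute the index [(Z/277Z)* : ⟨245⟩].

The order of 245 must divide φ(277) = 277 − 1 = 276 = 2^2 · 3 · 23.
Divisors of 276: 1, 2, 3, 4, 6, 12, 23, 46, 69, 92, 138, 276.
Test each divisor d:
245^1 ≡ 245
245^2 ≡ 193
245^3 ≡ 195
245^4 ≡ 131
245^6 ≡ 76
245^12 ≡ 236
245^23 ≡ 60
245^46 ≡ 276
245^69 ≡ 217
245^92 ≡ 1
So ord_277(245) = 92, hence |⟨245⟩| = 92.
The index is φ(277) / ord(245) = 276 / 92 = 3.

3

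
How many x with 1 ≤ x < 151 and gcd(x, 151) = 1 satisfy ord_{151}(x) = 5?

4

φ(151) = 151 − 1 = 150 = 2 · 3 · 5^2.
In a cyclic group of order 150, there are φ(d) elements of order d for each divisor d of 150, and zero for non-divisors.
5 | 150, and φ(5) = 5 − 1 = 4.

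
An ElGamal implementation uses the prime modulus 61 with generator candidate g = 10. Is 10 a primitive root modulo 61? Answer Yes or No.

φ(61) = 61 − 1 = 60 = 2^2 · 3 · 5.
It suffices to check that the order of 10 is not a proper divisor of 60: compute 10^(60/q) for q ∈ {2, 3, 5}.
10^30 ≡ 60 (mod 61)  [q = 2: ≢ 1 ✓]
10^20 ≡ 13 (mod 61)  [q = 3: ≢ 1 ✓]
10^12 ≡ 58 (mod 61)  [q = 5: ≢ 1 ✓]
Every test exponent gives a nontrivial residue, hence 10 generates the full group.

Yes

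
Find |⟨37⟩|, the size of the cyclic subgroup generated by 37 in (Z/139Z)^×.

The order of 37 must divide φ(139) = 139 − 1 = 138 = 2 · 3 · 23.
Divisors of 138: 1, 2, 3, 6, 23, 46, 69, 138.
Test each divisor d:
37^1 ≡ 37
37^2 ≡ 118
37^3 ≡ 57
37^6 ≡ 52
37^23 ≡ 96
37^46 ≡ 42
37^69 ≡ 1
So ord_139(37) = 69.

69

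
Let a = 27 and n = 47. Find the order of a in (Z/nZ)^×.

23

By Lagrange's theorem, ord_47(27) divides φ(47) = 47 − 1 = 46 = 2 · 23.
Divisors of 46: 1, 2, 23, 46.
Evaluate successive powers at the divisors of 46:
27^1 ≡ 27 (mod 47)
27^2 ≡ 24 (mod 47)
27^23 ≡ 1 (mod 47) ✓
So ord_47(27) = 23.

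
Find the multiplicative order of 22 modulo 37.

The order of 22 must divide φ(37) = 37 − 1 = 36 = 2^2 · 3^2.
Divisors of 36: 1, 2, 3, 4, 6, 9, 12, 18, 36.
Evaluate successive powers at the divisors of 36:
22^1 ≡ 22 (mod 37)
22^2 ≡ 3 (mod 37)
22^3 ≡ 29 (mod 37)
22^4 ≡ 9 (mod 37)
22^6 ≡ 27 (mod 37)
22^9 ≡ 6 (mod 37)
22^12 ≡ 26 (mod 37)
22^18 ≡ 36 (mod 37)
22^36 ≡ 1 (mod 37) ✓
Therefore the multiplicative order of 22 modulo 37 is 36.

36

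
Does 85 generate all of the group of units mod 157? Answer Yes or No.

φ(157) = 157 − 1 = 156 = 2^2 · 3 · 13.
An element g generates (Z/157Z)^× iff g^(156/q) ≢ 1 (mod 157) for each prime q ∈ {2, 3, 13}.
85^78 ≡ 156 (mod 157)  [q = 2: ≢ 1 ✓]
85^52 ≡ 144 (mod 157)  [q = 3: ≢ 1 ✓]
85^12 ≡ 101 (mod 157)  [q = 13: ≢ 1 ✓]
Every test exponent gives a nontrivial residue, hence 85 generates the full group.

Yes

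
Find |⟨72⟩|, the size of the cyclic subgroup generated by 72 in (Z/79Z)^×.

39

ord(72) | φ(79) = 79 − 1 = 78 = 2 · 3 · 13.
Divisors of 78: 1, 2, 3, 6, 13, 26, 39, 78.
Compute 72^d (mod 79) for the divisors d until we hit 1:
72^1 ≡ 72 (mod 79)
72^2 ≡ 49 (mod 79)
72^3 ≡ 52 (mod 79)
72^6 ≡ 18 (mod 79)
72^13 ≡ 23 (mod 79)
72^26 ≡ 55 (mod 79)
72^39 ≡ 1 (mod 79) ✓
Therefore the multiplicative order of 72 modulo 79 is 39.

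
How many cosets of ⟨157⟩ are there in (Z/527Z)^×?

24

The order of 157 must divide φ(527) = φ(17·31) = (17−1)·(31−1) = 16·30 = 480 = 2^5 · 3 · 5.
Divisors of 480: 1, 2, 3, 4, 5, 6, 8, 10, 12, 15, 16, 20, 24, 30, 32, 40, 48, 60, 80, 96, 120, 160, 240, 480.
Evaluate successive powers at the divisors of 480:
157^1 ≡ 157
157^2 ≡ 407
157^3 ≡ 132
157^4 ≡ 171
157^5 ≡ 497
157^6 ≡ 33
157^8 ≡ 256
157^10 ≡ 373
157^12 ≡ 35
157^15 ≡ 404
157^16 ≡ 188
157^20 ≡ 1
The order of 157 is 20, so the subgroup it generates has 20 elements.
Index = |(Z/527Z)^×| / |⟨157⟩| = 480 / 20 = 24.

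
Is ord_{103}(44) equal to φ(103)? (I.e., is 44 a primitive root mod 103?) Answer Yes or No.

φ(103) = 103 − 1 = 102 = 2 · 3 · 17.
An element g generates (Z/103Z)^× iff g^(102/q) ≢ 1 (mod 103) for each prime q ∈ {2, 3, 17}.
44^51 ≡ 102 (mod 103)  [q = 2: ≢ 1 ✓]
44^34 ≡ 46 (mod 103)  [q = 3: ≢ 1 ✓]
44^6 ≡ 9 (mod 103)  [q = 17: ≢ 1 ✓]
None equal 1, so ord_103(44) = 102: 44 is a primitive root.

Yes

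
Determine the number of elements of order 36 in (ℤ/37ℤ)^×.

12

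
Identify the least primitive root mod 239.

7

φ(239) = 239 − 1 = 238 = 2 · 7 · 17.
g is a primitive root iff g^(238/q) ≢ 1 (mod 239) for each prime q ∈ {2, 7, 17}.
g = 2: 2^119 ≡ 1 — hits 1, so not a primitive root.
g = 3: 3^119 ≡ 1 — hits 1, so not a primitive root.
g = 4: 4^119 ≡ 1 — hits 1, so not a primitive root.
g = 5: 5^119 ≡ 1 — hits 1, so not a primitive root.
g = 6: 6^119 ≡ 1 — hits 1, so not a primitive root.
g = 7: 7^119 ≡ 238; 7^34 ≡ 24; 7^14 ≡ 211 — none is 1, so 7 is a primitive root.
So 7 is the smallest generator of (Z/239Z)^×.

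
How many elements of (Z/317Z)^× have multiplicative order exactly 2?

φ(317) = 317 − 1 = 316 = 2^2 · 79.
In a cyclic group of order 316, there are φ(d) elements of order d for each divisor d of 316, and zero for non-divisors.
2 | 316, and φ(2) = 2 − 1 = 1.

1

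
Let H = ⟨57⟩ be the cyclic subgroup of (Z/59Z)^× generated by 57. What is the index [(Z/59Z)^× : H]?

2

Since 57 ∈ (Z/59Z)^×, its order divides φ(59) = 59 − 1 = 58 = 2 · 29.
Divisors of 58: 1, 2, 29, 58.
Check 57^d mod 59 for each divisor in increasing order:
57^1 ≡ 57 (mod 59)
57^2 ≡ 4 (mod 59)
57^29 ≡ 1 (mod 59) ✓
The order of 57 is 29, so the subgroup it generates has 29 elements.
[(Z/59Z)^× : ⟨57⟩] = 58/29 = 2.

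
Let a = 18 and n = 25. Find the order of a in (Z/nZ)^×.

4

Since 18 ∈ (Z/25Z)^×, its order divides φ(25) = φ(5^2) = 5·(5−1) = 20 = 2^2 · 5.
Divisors of 20: 1, 2, 4, 5, 10, 20.
Test each divisor d:
18^1 ≡ 18 (mod 25)
18^2 ≡ 24 (mod 25)
18^4 ≡ 1 (mod 25) ✓
Therefore the multiplicative order of 18 modulo 25 is 4.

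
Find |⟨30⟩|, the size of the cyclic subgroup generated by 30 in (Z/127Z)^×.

63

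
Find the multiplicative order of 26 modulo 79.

39

ord(26) | φ(79) = 79 − 1 = 78 = 2 · 3 · 13.
Divisors of 78: 1, 2, 3, 6, 13, 26, 39, 78.
Check 26^d mod 79 for each divisor in increasing order:
26^1 ≡ 26
26^2 ≡ 44
26^3 ≡ 38
26^6 ≡ 22
26^13 ≡ 23
26^26 ≡ 55
26^39 ≡ 1
Therefore the multiplicative order of 26 modulo 79 is 39.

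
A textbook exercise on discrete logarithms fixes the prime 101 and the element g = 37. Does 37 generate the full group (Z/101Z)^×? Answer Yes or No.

No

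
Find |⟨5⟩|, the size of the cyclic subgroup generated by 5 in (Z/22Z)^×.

The order of 5 must divide φ(22) = φ(2)·φ(11) = 1·10 = 10 = 2 · 5.
Divisors of 10: 1, 2, 5, 10.
Test each divisor d:
5^1 ≡ 5 (mod 22)
5^2 ≡ 3 (mod 22)
5^5 ≡ 1 (mod 22) ✓
Hence ord(5) = 5.

5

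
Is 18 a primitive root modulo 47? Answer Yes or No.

No

φ(47) = 47 − 1 = 46 = 2 · 23.
18 is a primitive root mod 47 iff 18^(φ(47)/q) ≢ 1 for every prime q | φ(47), i.e. q ∈ {2, 23}.
18^23 ≡ 1 (mod 47)  [q = 2: ≡ 1 ✗]
18^2 ≡ 42 (mod 47)  [q = 23: ≢ 1 ✓]
The check at q = 2 fails, so 18 generates a proper subgroup.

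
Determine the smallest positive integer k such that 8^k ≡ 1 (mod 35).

By Lagrange's theorem, ord_35(8) divides φ(35) = φ(5·7) = (5−1)·(7−1) = 4·6 = 24 = 2^3 · 3.
Divisors of 24: 1, 2, 3, 4, 6, 8, 12, 24.
Compute 8^d (mod 35) for the divisors d until we hit 1:
8^1 ≡ 8 (mod 35)
8^2 ≡ 29 (mod 35)
8^3 ≡ 22 (mod 35)
8^4 ≡ 1 (mod 35) ✓
Therefore the multiplicative order of 8 modulo 35 is 4.

4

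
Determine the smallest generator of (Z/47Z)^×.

φ(47) = 47 − 1 = 46 = 2 · 23.
Test candidates g = 2, 3, … against the prime factors q ∈ {2, 23} of φ(47): g is a generator iff g^(46/q) ≢ 1 for every such q.
g = 2: 2^23 ≡ 1 — hits 1, so not a primitive root.
g = 3: 3^23 ≡ 1 — hits 1, so not a primitive root.
g = 4: 4^23 ≡ 1 — hits 1, so not a primitive root.
g = 5: 5^23 ≡ 46; 5^2 ≡ 25 — none is 1, so 5 is a primitive root.
The smallest primitive root modulo 47 is 5.

5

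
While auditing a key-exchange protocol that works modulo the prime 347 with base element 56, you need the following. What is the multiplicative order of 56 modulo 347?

Since 56 ∈ (Z/347Z)^×, its order divides φ(347) = 347 − 1 = 346 = 2 · 173.
Divisors of 346: 1, 2, 173, 346.
Compute 56^d (mod 347) for the divisors d until we hit 1:
56^1 ≡ 56 (mod 347)
56^2 ≡ 13 (mod 347)
56^173 ≡ 1 (mod 347) ✓
So ord_347(56) = 173.

173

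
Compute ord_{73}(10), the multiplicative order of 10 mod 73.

8

ord(10) | φ(73) = 73 − 1 = 72 = 2^3 · 3^2.
Divisors of 72: 1, 2, 3, 4, 6, 8, 9, 12, 18, 24, 36, 72.
Check 10^d mod 73 for each divisor in increasing order:
10^1 ≡ 10 (mod 73)
10^2 ≡ 27 (mod 73)
10^3 ≡ 51 (mod 73)
10^4 ≡ 72 (mod 73)
10^6 ≡ 46 (mod 73)
10^8 ≡ 1 (mod 73) ✓
Hence ord(10) = 8.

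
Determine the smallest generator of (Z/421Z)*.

φ(421) = 421 − 1 = 420 = 2^2 · 3 · 5 · 7.
Test candidates g = 2, 3, … against the prime factors q ∈ {2, 3, 5, 7} of φ(421): g is a generator iff g^(420/q) ≢ 1 for every such q.
g = 2: 2^210 ≡ 420; 2^140 ≡ 400; 2^84 ≡ 279; 2^60 ≡ 370 — none is 1, so 2 is a primitive root.
So 2 is the smallest generator of (Z/421Z)^×.

2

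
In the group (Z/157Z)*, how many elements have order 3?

φ(157) = 157 − 1 = 156 = 2^2 · 3 · 13.
In a cyclic group of order 156, there are φ(d) elements of order d for each divisor d of 156, and zero for non-divisors.
3 | 156, and φ(3) = 3 − 1 = 2.

2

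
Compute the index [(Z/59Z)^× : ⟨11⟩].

By Lagrange's theorem, ord_59(11) divides φ(59) = 59 − 1 = 58 = 2 · 29.
Divisors of 58: 1, 2, 29, 58.
Evaluate successive powers at the divisors of 58:
11^1 ≡ 11
11^2 ≡ 3
11^29 ≡ 58
11^58 ≡ 1
So ord_59(11) = 58, hence |⟨11⟩| = 58.
Index = |(Z/59Z)^×| / |⟨11⟩| = 58 / 58 = 1.

1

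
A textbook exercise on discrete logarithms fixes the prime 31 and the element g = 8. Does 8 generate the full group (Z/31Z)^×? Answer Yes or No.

No

φ(31) = 31 − 1 = 30 = 2 · 3 · 5.
8 is a primitive root mod 31 iff 8^(φ(31)/q) ≢ 1 for every prime q | φ(31), i.e. q ∈ {2, 3, 5}.
8^15 ≡ 1 (mod 31)  [q = 2: ≡ 1 ✗]
8^10 ≡ 1 (mod 31)  [q = 3: ≡ 1 ✗]
8^6 ≡ 8 (mod 31)  [q = 5: ≢ 1 ✓]
Since 8^15 ≡ 1, the order of 8 divides 15 < 30, so 8 is not a primitive root.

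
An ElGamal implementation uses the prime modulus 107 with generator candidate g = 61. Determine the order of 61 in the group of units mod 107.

53

By Lagrange's theorem, ord_107(61) divides φ(107) = 107 − 1 = 106 = 2 · 53.
Divisors of 106: 1, 2, 53, 106.
Test each divisor d:
61^1 ≡ 61 (mod 107)
61^2 ≡ 83 (mod 107)
61^53 ≡ 1 (mod 107) ✓
So ord_107(61) = 53.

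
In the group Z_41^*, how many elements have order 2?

φ(41) = 41 − 1 = 40 = 2^3 · 5.
(Z/41Z)^× is cyclic (|G| = 40); a cyclic group of order m has exactly φ(d) elements of each order d | m, and none otherwise.
2 | 40, and φ(2) = 2 − 1 = 1.

1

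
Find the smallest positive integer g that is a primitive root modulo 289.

3

φ(289) = φ(17^2) = 17·(17−1) = 272 = 2^4 · 17.
g is a primitive root iff g^(272/q) ≢ 1 (mod 289) for each prime q ∈ {2, 17}.
g = 2: 2^136 ≡ 1 — hits 1, so not a primitive root.
g = 3: 3^136 ≡ 288; 3^16 ≡ 171 — none is 1, so 3 is a primitive root.
Hence the least primitive root of 289 is 3.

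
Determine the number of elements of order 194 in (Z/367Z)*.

0

φ(367) = 367 − 1 = 366 = 2 · 3 · 61.
(Z/367Z)^× is cyclic (|G| = 366); a cyclic group of order m has exactly φ(d) elements of each order d | m, and none otherwise.
Here 366 is not a multiple of 194, so there are no elements of order 194.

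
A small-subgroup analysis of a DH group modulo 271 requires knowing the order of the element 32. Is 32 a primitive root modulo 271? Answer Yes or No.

No

φ(271) = 271 − 1 = 270 = 2 · 3^3 · 5.
32 is a primitive root mod 271 iff 32^(φ(271)/q) ≢ 1 for every prime q | φ(271), i.e. q ∈ {2, 3, 5}.
32^135 ≡ 1 (mod 271)  [q = 2: ≡ 1 ✗]
32^90 ≡ 28 (mod 271)  [q = 3: ≢ 1 ✓]
32^54 ≡ 1 (mod 271)  [q = 5: ≡ 1 ✗]
Since 32^135 ≡ 1, the order of 32 divides 135 < 270, so 32 is not a primitive root.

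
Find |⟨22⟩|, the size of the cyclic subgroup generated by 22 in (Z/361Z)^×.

342

By Lagrange's theorem, ord_361(22) divides φ(361) = φ(19^2) = 19·(19−1) = 342 = 2 · 3^2 · 19.
Divisors of 342: 1, 2, 3, 6, 9, 18, 19, 38, 57, 114, 171, 342.
Test each divisor d:
22^1 ≡ 22 (mod 361)
22^2 ≡ 123 (mod 361)
22^3 ≡ 179 (mod 361)
22^6 ≡ 273 (mod 361)
22^9 ≡ 132 (mod 361)
22^18 ≡ 96 (mod 361)
22^19 ≡ 307 (mod 361)
22^38 ≡ 28 (mod 361)
22^57 ≡ 293 (mod 361)
22^114 ≡ 292 (mod 361)
22^171 ≡ 360 (mod 361)
22^342 ≡ 1 (mod 361) ✓
Therefore the multiplicative order of 22 modulo 361 is 342.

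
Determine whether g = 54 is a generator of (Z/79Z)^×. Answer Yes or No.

φ(79) = 79 − 1 = 78 = 2 · 3 · 13.
54 is a primitive root mod 79 iff 54^(φ(79)/q) ≢ 1 for every prime q | φ(79), i.e. q ∈ {2, 3, 13}.
54^39 ≡ 78 (mod 79)  [q = 2: ≢ 1 ✓]
54^26 ≡ 23 (mod 79)  [q = 3: ≢ 1 ✓]
54^6 ≡ 52 (mod 79)  [q = 13: ≢ 1 ✓]
All checks pass, so 54 has order 78 and is a primitive root modulo 79.

Yes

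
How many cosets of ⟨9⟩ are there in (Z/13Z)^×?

4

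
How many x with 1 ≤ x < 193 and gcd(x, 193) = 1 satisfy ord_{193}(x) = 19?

0

φ(193) = 193 − 1 = 192 = 2^6 · 3.
(Z/193Z)^× is cyclic (|G| = 192); a cyclic group of order m has exactly φ(d) elements of each order d | m, and none otherwise.
Here 192 is not a multiple of 19, so there are no elements of order 19.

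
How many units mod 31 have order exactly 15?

φ(31) = 31 − 1 = 30 = 2 · 3 · 5.
(Z/31Z)^× is cyclic (|G| = 30); a cyclic group of order m has exactly φ(d) elements of each order d | m, and none otherwise.
15 = 3 · 5 divides 30, and φ(15) = 8.

8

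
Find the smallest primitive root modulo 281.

3

φ(281) = 281 − 1 = 280 = 2^3 · 5 · 7.
Test candidates g = 2, 3, … against the prime factors q ∈ {2, 5, 7} of φ(281): g is a generator iff g^(280/q) ≢ 1 for every such q.
g = 2: 2^140 ≡ 1 — hits 1, so not a primitive root.
g = 3: 3^140 ≡ 280; 3^56 ≡ 86; 3^40 ≡ 249 — none is 1, so 3 is a primitive root.
Hence the least primitive root of 281 is 3.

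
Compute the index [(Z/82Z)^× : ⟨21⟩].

2

The order of 21 must divide φ(82) = φ(2)·φ(41) = 1·40 = 40 = 2^3 · 5.
Divisors of 40: 1, 2, 4, 5, 8, 10, 20, 40.
Check 21^d mod 82 for each divisor in increasing order:
21^1 ≡ 21 (mod 82)
21^2 ≡ 31 (mod 82)
21^4 ≡ 59 (mod 82)
21^5 ≡ 9 (mod 82)
21^8 ≡ 37 (mod 82)
21^10 ≡ 81 (mod 82)
21^20 ≡ 1 (mod 82) ✓
So ord_82(21) = 20, hence |⟨21⟩| = 20.
Index = |(Z/82Z)^×| / |⟨21⟩| = 40 / 20 = 2.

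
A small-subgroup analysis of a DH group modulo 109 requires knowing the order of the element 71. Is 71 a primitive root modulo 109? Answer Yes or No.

φ(109) = 109 − 1 = 108 = 2^2 · 3^3.
71 is a primitive root mod 109 iff 71^(φ(109)/q) ≢ 1 for every prime q | φ(109), i.e. q ∈ {2, 3}.
71^54 ≡ 1 (mod 109)  [q = 2: ≡ 1 ✗]
71^36 ≡ 1 (mod 109)  [q = 3: ≡ 1 ✗]
Since 71^54 ≡ 1, the order of 71 divides 54 < 108, so 71 is not a primitive root.

No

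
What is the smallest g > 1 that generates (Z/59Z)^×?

2

φ(59) = 59 − 1 = 58 = 2 · 29.
Test candidates g = 2, 3, … against the prime factors q ∈ {2, 29} of φ(59): g is a generator iff g^(58/q) ≢ 1 for every such q.
g = 2: 2^29 ≡ 58; 2^2 ≡ 4 — none is 1, so 2 is a primitive root.
Hence the least primitive root of 59 is 2.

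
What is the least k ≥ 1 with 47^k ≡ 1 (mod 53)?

13

ord(47) | φ(53) = 53 − 1 = 52 = 2^2 · 13.
Divisors of 52: 1, 2, 4, 13, 26, 52.
Evaluate successive powers at the divisors of 52:
47^1 ≡ 47
47^2 ≡ 36
47^4 ≡ 24
47^13 ≡ 1
Hence ord(47) = 13.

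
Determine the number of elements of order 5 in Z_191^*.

4

φ(191) = 191 − 1 = 190 = 2 · 5 · 19.
Since (Z/191Z)^× is cyclic of order 190, the number of elements of order d is φ(d) when d | 190 and 0 otherwise.
5 | 190, and φ(5) = 5 − 1 = 4.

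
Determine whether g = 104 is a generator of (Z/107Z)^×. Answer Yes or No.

Yes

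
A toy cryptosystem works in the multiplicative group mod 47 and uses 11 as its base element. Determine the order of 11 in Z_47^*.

46

Since 11 ∈ (Z/47Z)^×, its order divides φ(47) = 47 − 1 = 46 = 2 · 23.
Divisors of 46: 1, 2, 23, 46.
Evaluate successive powers at the divisors of 46:
11^1 ≡ 11 (mod 47)
11^2 ≡ 27 (mod 47)
11^23 ≡ 46 (mod 47)
11^46 ≡ 1 (mod 47) ✓
So ord_47(11) = 46.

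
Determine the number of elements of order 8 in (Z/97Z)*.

4

φ(97) = 97 − 1 = 96 = 2^5 · 3.
(Z/97Z)^× is cyclic (|G| = 96); a cyclic group of order m has exactly φ(d) elements of each order d | m, and none otherwise.
8 = 2^3 divides 96, and φ(8) = 4.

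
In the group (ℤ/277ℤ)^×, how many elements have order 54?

0

φ(277) = 277 − 1 = 276 = 2^2 · 3 · 23.
(Z/277Z)^× is cyclic (|G| = 276); a cyclic group of order m has exactly φ(d) elements of each order d | m, and none otherwise.
Since 54 ∤ 276, the count is 0.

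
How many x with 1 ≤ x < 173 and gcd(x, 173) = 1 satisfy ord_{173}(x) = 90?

0

φ(173) = 173 − 1 = 172 = 2^2 · 43.
(Z/173Z)^× is cyclic (|G| = 172); a cyclic group of order m has exactly φ(d) elements of each order d | m, and none otherwise.
Since 90 ∤ 172, the count is 0.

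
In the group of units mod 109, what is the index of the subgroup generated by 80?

4

The order of 80 must divide φ(109) = 109 − 1 = 108 = 2^2 · 3^3.
Divisors of 108: 1, 2, 3, 4, 6, 9, 12, 18, 27, 36, 54, 108.
Check 80^d mod 109 for each divisor in increasing order:
80^1 ≡ 80 (mod 109)
80^2 ≡ 78 (mod 109)
80^3 ≡ 27 (mod 109)
80^4 ≡ 89 (mod 109)
80^6 ≡ 75 (mod 109)
80^9 ≡ 63 (mod 109)
80^12 ≡ 66 (mod 109)
80^18 ≡ 45 (mod 109)
80^27 ≡ 1 (mod 109) ✓
Thus |⟨80⟩| = ord(80) = 27.
The index is φ(109) / ord(80) = 108 / 27 = 4.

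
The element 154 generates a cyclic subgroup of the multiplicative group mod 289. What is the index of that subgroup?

16

Since 154 ∈ (Z/289Z)^×, its order divides φ(289) = φ(17^2) = 17·(17−1) = 272 = 2^4 · 17.
Divisors of 272: 1, 2, 4, 8, 16, 17, 34, 68, 136, 272.
Check 154^d mod 289 for each divisor in increasing order:
154^1 ≡ 154 (mod 289)
154^2 ≡ 18 (mod 289)
154^4 ≡ 35 (mod 289)
154^8 ≡ 69 (mod 289)
154^16 ≡ 137 (mod 289)
154^17 ≡ 1 (mod 289) ✓
The order of 154 is 17, so the subgroup it generates has 17 elements.
Index = |(Z/289Z)^×| / |⟨154⟩| = 272 / 17 = 16.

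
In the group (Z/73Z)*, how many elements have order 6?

2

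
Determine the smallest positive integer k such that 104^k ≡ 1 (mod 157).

The order of 104 must divide φ(157) = 157 − 1 = 156 = 2^2 · 3 · 13.
Divisors of 156: 1, 2, 3, 4, 6, 12, 13, 26, 39, 52, 78, 156.
Evaluate successive powers at the divisors of 156:
104^1 ≡ 104 (mod 157)
104^2 ≡ 140 (mod 157)
104^3 ≡ 116 (mod 157)
104^4 ≡ 132 (mod 157)
104^6 ≡ 111 (mod 157)
104^12 ≡ 75 (mod 157)
104^13 ≡ 107 (mod 157)
104^26 ≡ 145 (mod 157)
104^39 ≡ 129 (mod 157)
104^52 ≡ 144 (mod 157)
104^78 ≡ 156 (mod 157)
104^156 ≡ 1 (mod 157) ✓
Hence ord(104) = 156.

156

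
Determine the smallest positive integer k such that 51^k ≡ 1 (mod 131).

26

Since 51 ∈ (Z/131Z)^×, its order divides φ(131) = 131 − 1 = 130 = 2 · 5 · 13.
Divisors of 130: 1, 2, 5, 10, 13, 26, 65, 130.
Check 51^d mod 131 for each divisor in increasing order:
51^1 ≡ 51
51^2 ≡ 112
51^5 ≡ 71
51^10 ≡ 63
51^13 ≡ 130
51^26 ≡ 1
The smallest such exponent is 26, so the order of 51 is 26.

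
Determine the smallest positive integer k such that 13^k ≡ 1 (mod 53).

13

Since 13 ∈ (Z/53Z)^×, its order divides φ(53) = 53 − 1 = 52 = 2^2 · 13.
Divisors of 52: 1, 2, 4, 13, 26, 52.
Evaluate successive powers at the divisors of 52:
13^1 ≡ 13 (mod 53)
13^2 ≡ 10 (mod 53)
13^4 ≡ 47 (mod 53)
13^13 ≡ 1 (mod 53) ✓
Therefore the multiplicative order of 13 modulo 53 is 13.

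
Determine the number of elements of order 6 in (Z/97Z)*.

2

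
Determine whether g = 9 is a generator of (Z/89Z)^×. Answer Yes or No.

φ(89) = 89 − 1 = 88 = 2^3 · 11.
Test 9^(88/q) mod 89 for each prime factor q of 88:
9^44 ≡ 1 (mod 89)  [q = 2: ≡ 1 ✗]
9^8 ≡ 2 (mod 89)  [q = 11: ≢ 1 ✓]
9^44 ≡ 1 shows ord(9) | 44, strictly less than φ(89); not a primitive root.

No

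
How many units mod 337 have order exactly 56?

24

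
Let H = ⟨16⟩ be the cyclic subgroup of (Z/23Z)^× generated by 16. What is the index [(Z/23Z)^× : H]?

2

The order of 16 must divide φ(23) = 23 − 1 = 22 = 2 · 11.
Divisors of 22: 1, 2, 11, 22.
Compute 16^d (mod 23) for the divisors d until we hit 1:
16^1 ≡ 16
16^2 ≡ 3
16^11 ≡ 1
The order of 16 is 11, so the subgroup it generates has 11 elements.
[(Z/23Z)^× : ⟨16⟩] = 22/11 = 2.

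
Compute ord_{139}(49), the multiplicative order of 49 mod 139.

ord(49) | φ(139) = 139 − 1 = 138 = 2 · 3 · 23.
Divisors of 138: 1, 2, 3, 6, 23, 46, 69, 138.
Evaluate successive powers at the divisors of 138:
49^1 ≡ 49
49^2 ≡ 38
49^3 ≡ 55
49^6 ≡ 106
49^23 ≡ 42
49^46 ≡ 96
49^69 ≡ 1
The smallest such exponent is 69, so the order of 49 is 69.

69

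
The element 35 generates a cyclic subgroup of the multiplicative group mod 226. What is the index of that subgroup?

7

ord(35) | φ(226) = φ(2)·φ(113) = 1·112 = 112 = 2^4 · 7.
Divisors of 112: 1, 2, 4, 7, 8, 14, 16, 28, 56, 112.
Evaluate successive powers at the divisors of 112:
35^1 ≡ 35 (mod 226)
35^2 ≡ 95 (mod 226)
35^4 ≡ 211 (mod 226)
35^7 ≡ 71 (mod 226)
35^8 ≡ 225 (mod 226)
35^14 ≡ 69 (mod 226)
35^16 ≡ 1 (mod 226) ✓
So ord_226(35) = 16, hence |⟨35⟩| = 16.
The index is φ(226) / ord(35) = 112 / 16 = 7.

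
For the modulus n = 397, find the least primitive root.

5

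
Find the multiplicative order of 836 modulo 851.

396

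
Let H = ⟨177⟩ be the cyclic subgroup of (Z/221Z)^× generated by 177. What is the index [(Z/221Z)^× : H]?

By Lagrange's theorem, ord_221(177) divides φ(221) = φ(13·17) = (13−1)·(17−1) = 12·16 = 192 = 2^6 · 3.
Divisors of 192: 1, 2, 3, 4, 6, 8, 12, 16, 24, 32, 48, 64, 96, 192.
Evaluate successive powers at the divisors of 192:
177^1 ≡ 177 (mod 221)
177^2 ≡ 168 (mod 221)
177^3 ≡ 122 (mod 221)
177^4 ≡ 157 (mod 221)
177^6 ≡ 77 (mod 221)
177^8 ≡ 118 (mod 221)
177^12 ≡ 183 (mod 221)
177^16 ≡ 1 (mod 221) ✓
Thus |⟨177⟩| = ord(177) = 16.
The index is φ(221) / ord(177) = 192 / 16 = 12.

12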